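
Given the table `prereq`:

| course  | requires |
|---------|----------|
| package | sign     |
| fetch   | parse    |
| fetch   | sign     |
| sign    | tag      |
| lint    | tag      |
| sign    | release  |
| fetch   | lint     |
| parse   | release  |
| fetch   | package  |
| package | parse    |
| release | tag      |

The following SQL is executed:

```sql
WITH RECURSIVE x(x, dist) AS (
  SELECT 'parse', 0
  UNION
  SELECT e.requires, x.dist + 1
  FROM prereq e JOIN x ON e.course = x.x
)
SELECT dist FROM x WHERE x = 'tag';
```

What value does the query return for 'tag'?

Base: (parse, dist=0).
Iteration 1: edges from {parse} -> (release, dist=1).
Iteration 2: edges from {release} -> (tag, dist=2).
Iteration 3: no outgoing edges from {tag}; recursion stops.

2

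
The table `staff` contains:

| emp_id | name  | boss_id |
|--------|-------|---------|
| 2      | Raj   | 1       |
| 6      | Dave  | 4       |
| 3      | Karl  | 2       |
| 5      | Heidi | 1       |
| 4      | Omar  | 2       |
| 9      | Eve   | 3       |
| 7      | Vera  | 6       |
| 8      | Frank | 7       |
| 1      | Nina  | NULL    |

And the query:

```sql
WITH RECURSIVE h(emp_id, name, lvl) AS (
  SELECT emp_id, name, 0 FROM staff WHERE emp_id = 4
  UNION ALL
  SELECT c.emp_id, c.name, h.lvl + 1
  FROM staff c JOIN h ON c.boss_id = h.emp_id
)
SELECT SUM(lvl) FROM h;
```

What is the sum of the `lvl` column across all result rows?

Base: emp_id=4 (Omar) at lvl 0.
Iteration 1: rows with boss_id in {4} -> Dave (id 6, lvl 1).
Iteration 2: rows with boss_id in {6} -> Vera (id 7, lvl 2).
Iteration 3: rows with boss_id in {7} -> Frank (id 8, lvl 3).
Iteration 4: no rows with boss_id in {8}; recursion stops.
SUM(lvl) = 0 + 1 + 2 + 3 = 6.

6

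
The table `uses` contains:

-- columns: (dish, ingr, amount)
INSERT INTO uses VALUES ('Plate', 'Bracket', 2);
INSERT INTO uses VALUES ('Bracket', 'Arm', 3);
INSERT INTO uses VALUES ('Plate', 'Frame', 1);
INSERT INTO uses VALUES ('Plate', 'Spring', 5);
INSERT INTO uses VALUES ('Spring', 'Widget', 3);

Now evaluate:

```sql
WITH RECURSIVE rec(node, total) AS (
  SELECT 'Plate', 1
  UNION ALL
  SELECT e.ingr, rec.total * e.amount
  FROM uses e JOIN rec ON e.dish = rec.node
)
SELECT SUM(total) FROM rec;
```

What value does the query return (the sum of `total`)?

30

Base: (Plate, total=1).
Iteration 1: components of {Plate} -> Bracket = 1*2 = 2, Frame = 1*1 = 1, Spring = 1*5 = 5.
Iteration 2: components of {Bracket,Frame,Spring} -> Arm = 2*3 = 6, Widget = 5*3 = 15.
Iteration 3: no further components; recursion stops.
SUM(total) = 1 + 2 + 1 + 5 + 6 + 15 = 30.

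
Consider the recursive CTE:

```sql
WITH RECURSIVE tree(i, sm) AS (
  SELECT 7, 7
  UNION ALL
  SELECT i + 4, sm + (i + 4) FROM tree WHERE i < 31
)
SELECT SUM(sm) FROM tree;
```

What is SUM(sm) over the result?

Base: i=7, sm=7.
Iteration 1: 7 < 31 holds -> i = 7 + 4 = 11, sm = 7 + 11 = 18.
Iteration 2: 11 < 31 holds -> i = 11 + 4 = 15, sm = 18 + 15 = 33.
Iteration 3: 15 < 31 holds -> i = 15 + 4 = 19, sm = 33 + 19 = 52.
Iteration 4: 19 < 31 holds -> i = 19 + 4 = 23, sm = 52 + 23 = 75.
Iteration 5: 23 < 31 holds -> i = 23 + 4 = 27, sm = 75 + 27 = 102.
Iteration 6: 27 < 31 holds -> i = 27 + 4 = 31, sm = 102 + 31 = 133.
Iteration 7: 31 < 31 fails; recursion stops.
SUM(sm) = 7 + 18 + 33 + 52 + 75 + 102 + 133 = 420.

420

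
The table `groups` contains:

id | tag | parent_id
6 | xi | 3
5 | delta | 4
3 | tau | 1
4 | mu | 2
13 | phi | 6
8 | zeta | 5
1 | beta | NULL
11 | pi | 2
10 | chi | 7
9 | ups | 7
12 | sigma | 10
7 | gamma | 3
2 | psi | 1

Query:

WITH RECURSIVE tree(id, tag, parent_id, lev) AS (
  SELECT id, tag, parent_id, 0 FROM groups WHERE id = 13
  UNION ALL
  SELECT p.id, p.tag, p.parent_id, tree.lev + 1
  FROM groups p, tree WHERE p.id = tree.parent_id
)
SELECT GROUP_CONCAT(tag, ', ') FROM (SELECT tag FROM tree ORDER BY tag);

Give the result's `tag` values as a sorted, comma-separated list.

beta, phi, tau, xi

Base: id=13 (phi), parent_id=6, lev 0.
Iteration 1: join on id=6 -> xi (id 6, parent_id=3, lev 1).
Iteration 2: join on id=3 -> tau (id 3, parent_id=1, lev 2).
Iteration 3: join on id=1 -> beta (id 1, parent_id=NULL, lev 3).
Iteration 4: parent_id is NULL; no match; recursion stops.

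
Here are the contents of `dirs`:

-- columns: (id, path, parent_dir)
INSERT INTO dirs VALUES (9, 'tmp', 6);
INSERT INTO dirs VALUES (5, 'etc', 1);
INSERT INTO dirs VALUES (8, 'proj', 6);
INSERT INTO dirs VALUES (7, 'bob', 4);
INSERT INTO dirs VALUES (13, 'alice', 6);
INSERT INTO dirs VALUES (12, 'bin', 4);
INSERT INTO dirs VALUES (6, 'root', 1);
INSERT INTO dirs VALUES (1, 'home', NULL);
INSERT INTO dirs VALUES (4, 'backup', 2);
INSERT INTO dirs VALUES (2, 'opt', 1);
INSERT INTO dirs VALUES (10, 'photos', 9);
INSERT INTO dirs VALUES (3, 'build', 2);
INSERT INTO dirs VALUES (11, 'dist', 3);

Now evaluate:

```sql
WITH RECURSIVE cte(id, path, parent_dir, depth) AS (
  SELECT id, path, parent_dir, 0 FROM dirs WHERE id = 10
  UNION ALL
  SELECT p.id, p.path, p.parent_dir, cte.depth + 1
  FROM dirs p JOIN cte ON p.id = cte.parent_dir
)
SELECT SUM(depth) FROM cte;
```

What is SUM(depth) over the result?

Base: id=10 (photos), parent_dir=9, depth 0.
Iteration 1: join on id=9 -> tmp (id 9, parent_dir=6, depth 1).
Iteration 2: join on id=6 -> root (id 6, parent_dir=1, depth 2).
Iteration 3: join on id=1 -> home (id 1, parent_dir=NULL, depth 3).
Iteration 4: parent_dir is NULL; no match; recursion stops.
SUM(depth) = 0 + 1 + 2 + 3 = 6.

6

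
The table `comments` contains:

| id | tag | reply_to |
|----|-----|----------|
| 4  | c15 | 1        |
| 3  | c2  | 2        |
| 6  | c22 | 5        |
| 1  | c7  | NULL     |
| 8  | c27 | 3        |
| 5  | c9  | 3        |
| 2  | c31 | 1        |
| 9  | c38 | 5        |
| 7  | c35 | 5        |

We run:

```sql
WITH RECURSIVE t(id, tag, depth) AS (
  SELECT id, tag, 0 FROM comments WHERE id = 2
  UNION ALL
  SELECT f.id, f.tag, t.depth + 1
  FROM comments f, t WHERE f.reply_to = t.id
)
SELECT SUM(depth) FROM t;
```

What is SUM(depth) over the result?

14

Base: id=2 (c31) at depth 0.
Iteration 1: rows with reply_to in {2} -> c2 (id 3, depth 1).
Iteration 2: rows with reply_to in {3} -> c9 (id 5, depth 2), c27 (id 8, depth 2).
Iteration 3: rows with reply_to in {5,8} -> c22 (id 6, depth 3), c35 (id 7, depth 3), c38 (id 9, depth 3).
Iteration 4: no rows with reply_to in {6,7,9}; recursion stops.
SUM(depth) = 0 + 1 + 2 + 2 + 3 + 3 + 3 = 14.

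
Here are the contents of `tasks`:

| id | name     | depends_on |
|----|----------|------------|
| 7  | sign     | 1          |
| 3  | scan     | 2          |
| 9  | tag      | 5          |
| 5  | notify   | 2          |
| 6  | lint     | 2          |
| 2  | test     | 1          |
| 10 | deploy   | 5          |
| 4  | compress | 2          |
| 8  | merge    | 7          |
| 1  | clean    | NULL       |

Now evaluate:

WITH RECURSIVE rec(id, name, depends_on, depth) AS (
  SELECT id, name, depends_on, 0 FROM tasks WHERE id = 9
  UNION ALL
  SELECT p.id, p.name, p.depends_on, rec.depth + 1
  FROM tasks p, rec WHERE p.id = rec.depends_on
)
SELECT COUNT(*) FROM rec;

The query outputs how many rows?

4

Base: id=9 (tag), depends_on=5, depth 0.
Iteration 1: join on id=5 -> notify (id 5, depends_on=2, depth 1).
Iteration 2: join on id=2 -> test (id 2, depends_on=1, depth 2).
Iteration 3: join on id=1 -> clean (id 1, depends_on=NULL, depth 3).
Iteration 4: depends_on is NULL; no match; recursion stops.
Total rows emitted: 4.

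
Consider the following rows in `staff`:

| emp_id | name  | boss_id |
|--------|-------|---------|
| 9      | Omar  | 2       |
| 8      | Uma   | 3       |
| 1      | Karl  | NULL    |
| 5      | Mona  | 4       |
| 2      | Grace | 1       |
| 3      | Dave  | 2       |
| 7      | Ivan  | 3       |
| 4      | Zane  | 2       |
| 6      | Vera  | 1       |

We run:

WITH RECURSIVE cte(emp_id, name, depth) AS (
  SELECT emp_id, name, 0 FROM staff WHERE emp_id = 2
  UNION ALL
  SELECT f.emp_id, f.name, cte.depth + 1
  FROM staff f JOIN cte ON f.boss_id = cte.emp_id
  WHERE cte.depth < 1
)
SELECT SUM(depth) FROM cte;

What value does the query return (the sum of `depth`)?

Base: emp_id=2 (Grace) at depth 0.
Iteration 1: rows with boss_id in {2} -> Dave (id 3, depth 1), Zane (id 4, depth 1), Omar (id 9, depth 1).
Iteration 2: depth < 1 fails for all current rows; recursion stops.
SUM(depth) = 0 + 1 + 1 + 1 = 3.

3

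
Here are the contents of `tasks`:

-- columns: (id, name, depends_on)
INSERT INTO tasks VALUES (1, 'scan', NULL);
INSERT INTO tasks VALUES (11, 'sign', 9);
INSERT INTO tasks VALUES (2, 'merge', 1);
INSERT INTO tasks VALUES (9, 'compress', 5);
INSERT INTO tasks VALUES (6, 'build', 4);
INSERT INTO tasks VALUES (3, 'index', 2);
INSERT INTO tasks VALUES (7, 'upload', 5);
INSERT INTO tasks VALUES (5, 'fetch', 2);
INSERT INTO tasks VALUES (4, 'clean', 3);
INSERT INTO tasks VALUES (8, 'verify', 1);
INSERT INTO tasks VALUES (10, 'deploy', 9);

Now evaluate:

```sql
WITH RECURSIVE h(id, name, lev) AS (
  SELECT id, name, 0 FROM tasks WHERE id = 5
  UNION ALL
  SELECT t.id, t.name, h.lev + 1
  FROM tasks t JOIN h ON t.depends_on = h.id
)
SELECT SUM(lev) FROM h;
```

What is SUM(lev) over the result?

Base: id=5 (fetch) at lev 0.
Iteration 1: rows with depends_on in {5} -> upload (id 7, lev 1), compress (id 9, lev 1).
Iteration 2: rows with depends_on in {7,9} -> deploy (id 10, lev 2), sign (id 11, lev 2).
Iteration 3: no rows with depends_on in {10,11}; recursion stops.
SUM(lev) = 0 + 1 + 1 + 2 + 2 = 6.

6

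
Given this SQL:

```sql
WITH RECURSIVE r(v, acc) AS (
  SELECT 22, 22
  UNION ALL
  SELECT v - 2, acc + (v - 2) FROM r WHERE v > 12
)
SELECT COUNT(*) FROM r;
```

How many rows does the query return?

6

Base: v=22, acc=22.
Iteration 1: 22 > 12 holds -> v = 22 - 2 = 20, acc = 22 + 20 = 42.
Iteration 2: 20 > 12 holds -> v = 20 - 2 = 18, acc = 42 + 18 = 60.
Iteration 3: 18 > 12 holds -> v = 18 - 2 = 16, acc = 60 + 16 = 76.
Iteration 4: 16 > 12 holds -> v = 16 - 2 = 14, acc = 76 + 14 = 90.
Iteration 5: 14 > 12 holds -> v = 14 - 2 = 12, acc = 90 + 12 = 102.
Iteration 6: 12 > 12 fails; recursion stops.
Total rows emitted: 6.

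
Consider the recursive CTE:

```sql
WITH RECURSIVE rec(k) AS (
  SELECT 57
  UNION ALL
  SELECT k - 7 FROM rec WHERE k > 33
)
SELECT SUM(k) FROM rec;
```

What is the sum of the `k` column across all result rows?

215

Base: k=57.
Iteration 1: 57 > 33 holds -> k = 57 - 7 = 50.
Iteration 2: 50 > 33 holds -> k = 50 - 7 = 43.
Iteration 3: 43 > 33 holds -> k = 43 - 7 = 36.
Iteration 4: 36 > 33 holds -> k = 36 - 7 = 29.
Iteration 5: 29 > 33 fails; recursion stops.
SUM(k) = 57 + 50 + 43 + 36 + 29 = 215.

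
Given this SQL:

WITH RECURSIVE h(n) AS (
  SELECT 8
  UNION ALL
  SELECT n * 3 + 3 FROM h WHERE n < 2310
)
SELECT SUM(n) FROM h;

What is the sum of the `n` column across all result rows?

Base: n=8.
Iteration 1: 8 < 2310 holds -> n = 8 * 3 + 3 = 27.
Iteration 2: 27 < 2310 holds -> n = 27 * 3 + 3 = 84.
Iteration 3: 84 < 2310 holds -> n = 84 * 3 + 3 = 255.
Iteration 4: 255 < 2310 holds -> n = 255 * 3 + 3 = 768.
Iteration 5: 768 < 2310 holds -> n = 768 * 3 + 3 = 2307.
Iteration 6: 2307 < 2310 holds -> n = 2307 * 3 + 3 = 6924.
Iteration 7: 6924 < 2310 fails; recursion stops.
SUM(n) = 8 + 27 + 84 + 255 + 768 + 2307 + 6924 = 10373.

10373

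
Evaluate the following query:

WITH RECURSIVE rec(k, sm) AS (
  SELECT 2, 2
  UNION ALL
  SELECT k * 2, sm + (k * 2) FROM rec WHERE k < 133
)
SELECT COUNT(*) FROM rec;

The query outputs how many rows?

Base: k=2, sm=2.
Iteration 1: 2 < 133 holds -> k = 2 * 2 = 4, sm = 2 + 4 = 6.
Iteration 2: 4 < 133 holds -> k = 4 * 2 = 8, sm = 6 + 8 = 14.
Iteration 3: 8 < 133 holds -> k = 8 * 2 = 16, sm = 14 + 16 = 30.
Iteration 4: 16 < 133 holds -> k = 16 * 2 = 32, sm = 30 + 32 = 62.
Iteration 5: 32 < 133 holds -> k = 32 * 2 = 64, sm = 62 + 64 = 126.
Iteration 6: 64 < 133 holds -> k = 64 * 2 = 128, sm = 126 + 128 = 254.
Iteration 7: 128 < 133 holds -> k = 128 * 2 = 256, sm = 254 + 256 = 510.
Iteration 8: 256 < 133 fails; recursion stops.
Total rows emitted: 8.

8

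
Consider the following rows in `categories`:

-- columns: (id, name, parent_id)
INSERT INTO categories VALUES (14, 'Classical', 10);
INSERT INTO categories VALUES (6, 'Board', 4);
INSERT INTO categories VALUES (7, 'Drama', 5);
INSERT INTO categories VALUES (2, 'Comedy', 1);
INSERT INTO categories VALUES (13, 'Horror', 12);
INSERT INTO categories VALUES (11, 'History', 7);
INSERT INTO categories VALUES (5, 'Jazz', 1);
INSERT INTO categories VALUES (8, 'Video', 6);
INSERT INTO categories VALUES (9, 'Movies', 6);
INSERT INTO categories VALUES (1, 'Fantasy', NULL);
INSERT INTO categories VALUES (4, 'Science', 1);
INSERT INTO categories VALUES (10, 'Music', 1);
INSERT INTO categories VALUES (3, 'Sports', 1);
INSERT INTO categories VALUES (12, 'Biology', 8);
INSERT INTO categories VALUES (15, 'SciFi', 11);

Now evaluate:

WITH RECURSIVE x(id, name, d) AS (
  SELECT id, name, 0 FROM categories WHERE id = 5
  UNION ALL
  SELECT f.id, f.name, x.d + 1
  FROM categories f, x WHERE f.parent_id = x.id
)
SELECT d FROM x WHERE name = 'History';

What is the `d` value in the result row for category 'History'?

2

Base: id=5 (Jazz) at d 0.
Iteration 1: rows with parent_id in {5} -> Drama (id 7, d 1).
Iteration 2: rows with parent_id in {7} -> History (id 11, d 2).
Iteration 3: rows with parent_id in {11} -> SciFi (id 15, d 3).
Iteration 4: no rows with parent_id in {15}; recursion stops.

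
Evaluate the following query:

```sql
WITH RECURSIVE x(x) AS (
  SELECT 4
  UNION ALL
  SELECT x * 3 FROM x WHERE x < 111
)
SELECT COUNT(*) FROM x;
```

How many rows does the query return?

5

Base: x=4.
Iteration 1: 4 < 111 holds -> x = 4 * 3 = 12.
Iteration 2: 12 < 111 holds -> x = 12 * 3 = 36.
Iteration 3: 36 < 111 holds -> x = 36 * 3 = 108.
Iteration 4: 108 < 111 holds -> x = 108 * 3 = 324.
Iteration 5: 324 < 111 fails; recursion stops.
Total rows emitted: 5.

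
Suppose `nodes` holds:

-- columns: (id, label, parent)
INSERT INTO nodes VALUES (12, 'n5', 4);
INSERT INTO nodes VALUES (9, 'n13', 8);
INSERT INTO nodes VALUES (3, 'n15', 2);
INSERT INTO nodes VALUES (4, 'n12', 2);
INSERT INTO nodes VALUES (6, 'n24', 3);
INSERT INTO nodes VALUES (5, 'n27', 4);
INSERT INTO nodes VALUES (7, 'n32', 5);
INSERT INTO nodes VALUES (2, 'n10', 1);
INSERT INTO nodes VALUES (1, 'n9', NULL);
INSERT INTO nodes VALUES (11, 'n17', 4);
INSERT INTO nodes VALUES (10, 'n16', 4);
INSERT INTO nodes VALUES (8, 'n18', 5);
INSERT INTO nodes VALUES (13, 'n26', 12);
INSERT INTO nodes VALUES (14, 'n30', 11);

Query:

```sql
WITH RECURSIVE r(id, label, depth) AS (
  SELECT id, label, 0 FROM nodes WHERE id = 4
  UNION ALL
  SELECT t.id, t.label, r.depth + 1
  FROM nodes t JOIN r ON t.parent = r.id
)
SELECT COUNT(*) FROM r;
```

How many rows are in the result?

10

Base: id=4 (n12) at depth 0.
Iteration 1: rows with parent in {4} -> n27 (id 5, depth 1), n16 (id 10, depth 1), n17 (id 11, depth 1), n5 (id 12, depth 1).
Iteration 2: rows with parent in {5,10,11,12} -> n32 (id 7, depth 2), n18 (id 8, depth 2), n26 (id 13, depth 2), n30 (id 14, depth 2).
Iteration 3: rows with parent in {7,8,13,14} -> n13 (id 9, depth 3).
Iteration 4: no rows with parent in {9}; recursion stops.
Total rows emitted: 10.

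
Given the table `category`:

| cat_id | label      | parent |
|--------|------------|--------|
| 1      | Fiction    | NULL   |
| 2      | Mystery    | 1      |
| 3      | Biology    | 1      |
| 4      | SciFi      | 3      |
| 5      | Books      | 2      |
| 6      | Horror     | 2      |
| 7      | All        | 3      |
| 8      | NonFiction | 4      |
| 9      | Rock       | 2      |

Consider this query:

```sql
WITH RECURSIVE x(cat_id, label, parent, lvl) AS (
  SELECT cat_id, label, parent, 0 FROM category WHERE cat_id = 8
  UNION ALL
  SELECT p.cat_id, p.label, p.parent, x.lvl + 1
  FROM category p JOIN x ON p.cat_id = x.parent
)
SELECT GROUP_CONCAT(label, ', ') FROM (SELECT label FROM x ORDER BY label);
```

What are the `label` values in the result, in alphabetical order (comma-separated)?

Base: cat_id=8 (NonFiction), parent=4, lvl 0.
Iteration 1: join on cat_id=4 -> SciFi (id 4, parent=3, lvl 1).
Iteration 2: join on cat_id=3 -> Biology (id 3, parent=1, lvl 2).
Iteration 3: join on cat_id=1 -> Fiction (id 1, parent=NULL, lvl 3).
Iteration 4: parent is NULL; no match; recursion stops.

Biology, Fiction, NonFiction, SciFi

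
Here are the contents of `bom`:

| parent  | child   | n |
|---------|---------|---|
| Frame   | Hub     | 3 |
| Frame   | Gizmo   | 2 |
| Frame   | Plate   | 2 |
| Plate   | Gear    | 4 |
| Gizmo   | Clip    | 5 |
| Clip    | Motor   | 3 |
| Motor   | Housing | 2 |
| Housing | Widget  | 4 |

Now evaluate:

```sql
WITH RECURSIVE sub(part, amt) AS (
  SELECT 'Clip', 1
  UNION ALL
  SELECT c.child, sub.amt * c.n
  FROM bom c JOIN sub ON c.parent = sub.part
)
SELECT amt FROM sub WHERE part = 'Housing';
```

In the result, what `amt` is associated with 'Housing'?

6

Base: (Clip, amt=1).
Iteration 1: components of {Clip} -> Motor = 1*3 = 3.
Iteration 2: components of {Motor} -> Housing = 3*2 = 6.
Iteration 3: components of {Housing} -> Widget = 6*4 = 24.
Iteration 4: no further components; recursion stops.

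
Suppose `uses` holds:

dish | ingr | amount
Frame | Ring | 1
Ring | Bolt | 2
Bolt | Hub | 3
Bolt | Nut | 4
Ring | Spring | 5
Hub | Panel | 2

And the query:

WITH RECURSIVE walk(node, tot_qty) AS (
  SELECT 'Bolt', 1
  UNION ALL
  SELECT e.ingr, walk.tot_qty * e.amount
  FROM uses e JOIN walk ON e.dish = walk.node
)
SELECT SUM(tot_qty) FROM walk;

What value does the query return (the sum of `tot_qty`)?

Base: (Bolt, tot_qty=1).
Iteration 1: components of {Bolt} -> Hub = 1*3 = 3, Nut = 1*4 = 4.
Iteration 2: components of {Hub,Nut} -> Panel = 3*2 = 6.
Iteration 3: no further components; recursion stops.
SUM(tot_qty) = 1 + 3 + 4 + 6 = 14.

14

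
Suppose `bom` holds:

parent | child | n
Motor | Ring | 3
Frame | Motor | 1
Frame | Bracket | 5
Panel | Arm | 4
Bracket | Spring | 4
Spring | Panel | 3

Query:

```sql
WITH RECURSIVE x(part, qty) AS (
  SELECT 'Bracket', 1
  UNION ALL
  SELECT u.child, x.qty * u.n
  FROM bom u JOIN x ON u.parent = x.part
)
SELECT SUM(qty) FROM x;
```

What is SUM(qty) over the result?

65

Base: (Bracket, qty=1).
Iteration 1: components of {Bracket} -> Spring = 1*4 = 4.
Iteration 2: components of {Spring} -> Panel = 4*3 = 12.
Iteration 3: components of {Panel} -> Arm = 12*4 = 48.
Iteration 4: no further components; recursion stops.
SUM(qty) = 1 + 4 + 12 + 48 = 65.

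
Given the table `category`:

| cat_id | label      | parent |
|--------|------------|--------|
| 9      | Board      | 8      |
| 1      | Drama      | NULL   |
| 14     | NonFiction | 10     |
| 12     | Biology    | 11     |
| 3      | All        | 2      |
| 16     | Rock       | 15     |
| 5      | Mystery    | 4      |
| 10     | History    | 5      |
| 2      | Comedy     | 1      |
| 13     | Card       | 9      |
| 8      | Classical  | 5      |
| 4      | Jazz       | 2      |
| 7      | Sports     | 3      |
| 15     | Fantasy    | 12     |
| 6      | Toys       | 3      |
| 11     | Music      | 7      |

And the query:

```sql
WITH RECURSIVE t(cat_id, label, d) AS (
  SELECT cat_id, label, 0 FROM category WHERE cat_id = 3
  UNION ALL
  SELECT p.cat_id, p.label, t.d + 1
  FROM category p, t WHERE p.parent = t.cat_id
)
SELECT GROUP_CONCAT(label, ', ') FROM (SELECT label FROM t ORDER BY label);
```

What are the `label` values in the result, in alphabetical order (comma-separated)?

All, Biology, Fantasy, Music, Rock, Sports, Toys

Base: cat_id=3 (All) at d 0.
Iteration 1: rows with parent in {3} -> Toys (id 6, d 1), Sports (id 7, d 1).
Iteration 2: rows with parent in {6,7} -> Music (id 11, d 2).
Iteration 3: rows with parent in {11} -> Biology (id 12, d 3).
Iteration 4: rows with parent in {12} -> Fantasy (id 15, d 4).
Iteration 5: rows with parent in {15} -> Rock (id 16, d 5).
Iteration 6: no rows with parent in {16}; recursion stops.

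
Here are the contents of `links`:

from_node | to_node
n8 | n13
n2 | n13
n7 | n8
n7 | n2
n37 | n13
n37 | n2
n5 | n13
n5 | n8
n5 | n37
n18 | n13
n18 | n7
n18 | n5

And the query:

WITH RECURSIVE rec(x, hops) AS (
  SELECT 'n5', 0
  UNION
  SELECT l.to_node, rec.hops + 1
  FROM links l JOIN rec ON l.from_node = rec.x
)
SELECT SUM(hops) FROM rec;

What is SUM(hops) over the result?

10

Base: (n5, hops=0).
Iteration 1: edges from {n5} -> (n13, hops=1), (n37, hops=1), (n8, hops=1).
Iteration 2: edges from {n13,n37,n8} -> (n13, hops=2), (n2, hops=2). [UNION drops 1 duplicate row(s)]
Iteration 3: edges from {n13,n2} -> (n13, hops=3).
Iteration 4: no outgoing edges from {n13}; recursion stops.
SUM(hops) = 0 + 1 + 1 + 1 + 2 + 2 + 3 = 10.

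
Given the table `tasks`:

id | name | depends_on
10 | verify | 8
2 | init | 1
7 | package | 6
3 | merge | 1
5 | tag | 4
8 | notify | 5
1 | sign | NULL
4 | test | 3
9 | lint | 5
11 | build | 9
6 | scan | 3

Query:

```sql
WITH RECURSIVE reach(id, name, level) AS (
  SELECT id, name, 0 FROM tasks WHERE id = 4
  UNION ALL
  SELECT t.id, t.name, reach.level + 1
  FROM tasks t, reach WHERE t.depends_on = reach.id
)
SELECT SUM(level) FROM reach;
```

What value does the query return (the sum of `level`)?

11

Base: id=4 (test) at level 0.
Iteration 1: rows with depends_on in {4} -> tag (id 5, level 1).
Iteration 2: rows with depends_on in {5} -> notify (id 8, level 2), lint (id 9, level 2).
Iteration 3: rows with depends_on in {8,9} -> verify (id 10, level 3), build (id 11, level 3).
Iteration 4: no rows with depends_on in {10,11}; recursion stops.
SUM(level) = 0 + 1 + 2 + 2 + 3 + 3 = 11.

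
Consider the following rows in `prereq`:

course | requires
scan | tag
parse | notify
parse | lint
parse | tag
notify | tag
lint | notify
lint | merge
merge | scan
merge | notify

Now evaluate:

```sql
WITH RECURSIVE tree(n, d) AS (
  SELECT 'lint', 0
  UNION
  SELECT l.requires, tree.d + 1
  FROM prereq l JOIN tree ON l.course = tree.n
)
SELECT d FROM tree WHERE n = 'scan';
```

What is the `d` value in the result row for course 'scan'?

Base: (lint, d=0).
Iteration 1: edges from {lint} -> (merge, d=1), (notify, d=1).
Iteration 2: edges from {merge,notify} -> (notify, d=2), (scan, d=2), (tag, d=2).
Iteration 3: edges from {notify,scan,tag} -> (tag, d=3). [UNION drops 1 duplicate row(s)]
Iteration 4: no outgoing edges from {tag}; recursion stops.

2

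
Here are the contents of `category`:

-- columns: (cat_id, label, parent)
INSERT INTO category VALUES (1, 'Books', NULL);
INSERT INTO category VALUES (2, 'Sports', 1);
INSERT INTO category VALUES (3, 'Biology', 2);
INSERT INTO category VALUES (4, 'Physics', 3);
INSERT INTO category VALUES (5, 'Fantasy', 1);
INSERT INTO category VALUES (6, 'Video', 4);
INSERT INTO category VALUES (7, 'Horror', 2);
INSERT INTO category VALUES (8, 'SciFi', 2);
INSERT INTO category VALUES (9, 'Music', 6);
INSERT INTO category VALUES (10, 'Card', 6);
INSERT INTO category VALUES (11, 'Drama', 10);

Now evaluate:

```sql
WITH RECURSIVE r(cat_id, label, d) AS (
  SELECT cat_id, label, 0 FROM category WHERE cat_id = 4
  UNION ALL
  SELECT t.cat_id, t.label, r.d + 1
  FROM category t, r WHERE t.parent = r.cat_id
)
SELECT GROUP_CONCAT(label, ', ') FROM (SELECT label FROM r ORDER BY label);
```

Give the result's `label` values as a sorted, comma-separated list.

Card, Drama, Music, Physics, Video

Base: cat_id=4 (Physics) at d 0.
Iteration 1: rows with parent in {4} -> Video (id 6, d 1).
Iteration 2: rows with parent in {6} -> Music (id 9, d 2), Card (id 10, d 2).
Iteration 3: rows with parent in {9,10} -> Drama (id 11, d 3).
Iteration 4: no rows with parent in {11}; recursion stops.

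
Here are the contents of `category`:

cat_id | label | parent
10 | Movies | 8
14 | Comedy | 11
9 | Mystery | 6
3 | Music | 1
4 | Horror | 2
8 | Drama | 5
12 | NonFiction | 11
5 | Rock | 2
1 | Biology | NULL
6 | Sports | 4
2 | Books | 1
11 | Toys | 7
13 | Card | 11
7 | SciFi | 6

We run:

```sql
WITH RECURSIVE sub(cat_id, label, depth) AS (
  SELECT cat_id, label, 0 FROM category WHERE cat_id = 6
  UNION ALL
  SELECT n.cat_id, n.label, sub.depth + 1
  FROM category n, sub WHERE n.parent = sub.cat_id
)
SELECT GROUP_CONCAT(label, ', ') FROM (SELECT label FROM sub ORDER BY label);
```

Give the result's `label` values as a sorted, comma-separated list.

Card, Comedy, Mystery, NonFiction, SciFi, Sports, Toys

Base: cat_id=6 (Sports) at depth 0.
Iteration 1: rows with parent in {6} -> SciFi (id 7, depth 1), Mystery (id 9, depth 1).
Iteration 2: rows with parent in {7,9} -> Toys (id 11, depth 2).
Iteration 3: rows with parent in {11} -> NonFiction (id 12, depth 3), Card (id 13, depth 3), Comedy (id 14, depth 3).
Iteration 4: no rows with parent in {12,13,14}; recursion stops.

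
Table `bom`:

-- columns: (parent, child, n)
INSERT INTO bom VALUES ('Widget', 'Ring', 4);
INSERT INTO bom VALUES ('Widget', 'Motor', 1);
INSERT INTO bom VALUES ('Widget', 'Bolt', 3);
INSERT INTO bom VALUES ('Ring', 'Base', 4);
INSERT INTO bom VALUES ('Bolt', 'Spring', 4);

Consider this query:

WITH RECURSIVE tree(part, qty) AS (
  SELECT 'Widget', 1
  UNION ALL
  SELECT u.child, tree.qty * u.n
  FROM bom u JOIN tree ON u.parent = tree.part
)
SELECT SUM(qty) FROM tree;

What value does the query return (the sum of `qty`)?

37

Base: (Widget, qty=1).
Iteration 1: components of {Widget} -> Bolt = 1*3 = 3, Motor = 1*1 = 1, Ring = 1*4 = 4.
Iteration 2: components of {Bolt,Motor,Ring} -> Base = 4*4 = 16, Spring = 3*4 = 12.
Iteration 3: no further components; recursion stops.
SUM(qty) = 1 + 4 + 1 + 3 + 16 + 12 = 37.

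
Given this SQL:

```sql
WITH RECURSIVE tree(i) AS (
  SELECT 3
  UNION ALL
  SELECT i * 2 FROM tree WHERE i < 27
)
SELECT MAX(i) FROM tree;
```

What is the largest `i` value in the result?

Base: i=3.
Iteration 1: 3 < 27 holds -> i = 3 * 2 = 6.
Iteration 2: 6 < 27 holds -> i = 6 * 2 = 12.
Iteration 3: 12 < 27 holds -> i = 12 * 2 = 24.
Iteration 4: 24 < 27 holds -> i = 24 * 2 = 48.
Iteration 5: 48 < 27 fails; recursion stops.
i values: 3, 6, 12, 24, 48; the maximum is 48.

48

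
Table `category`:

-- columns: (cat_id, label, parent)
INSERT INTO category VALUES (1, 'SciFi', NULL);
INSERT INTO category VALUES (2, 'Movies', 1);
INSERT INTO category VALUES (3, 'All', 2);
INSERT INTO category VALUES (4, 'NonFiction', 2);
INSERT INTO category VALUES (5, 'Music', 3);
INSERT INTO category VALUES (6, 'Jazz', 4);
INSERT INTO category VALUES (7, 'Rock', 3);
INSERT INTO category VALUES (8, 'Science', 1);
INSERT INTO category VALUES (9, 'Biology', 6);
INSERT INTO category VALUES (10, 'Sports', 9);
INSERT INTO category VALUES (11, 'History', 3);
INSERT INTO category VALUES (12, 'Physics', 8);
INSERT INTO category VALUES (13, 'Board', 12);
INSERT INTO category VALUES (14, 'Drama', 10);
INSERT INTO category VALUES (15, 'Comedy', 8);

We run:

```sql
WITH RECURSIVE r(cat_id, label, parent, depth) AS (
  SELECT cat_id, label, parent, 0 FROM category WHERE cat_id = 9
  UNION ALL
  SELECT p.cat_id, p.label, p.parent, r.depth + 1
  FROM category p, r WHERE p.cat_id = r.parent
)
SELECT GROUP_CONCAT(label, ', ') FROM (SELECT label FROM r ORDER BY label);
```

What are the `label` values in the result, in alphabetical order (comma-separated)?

Base: cat_id=9 (Biology), parent=6, depth 0.
Iteration 1: join on cat_id=6 -> Jazz (id 6, parent=4, depth 1).
Iteration 2: join on cat_id=4 -> NonFiction (id 4, parent=2, depth 2).
Iteration 3: join on cat_id=2 -> Movies (id 2, parent=1, depth 3).
Iteration 4: join on cat_id=1 -> SciFi (id 1, parent=NULL, depth 4).
Iteration 5: parent is NULL; no match; recursion stops.

Biology, Jazz, Movies, NonFiction, SciFi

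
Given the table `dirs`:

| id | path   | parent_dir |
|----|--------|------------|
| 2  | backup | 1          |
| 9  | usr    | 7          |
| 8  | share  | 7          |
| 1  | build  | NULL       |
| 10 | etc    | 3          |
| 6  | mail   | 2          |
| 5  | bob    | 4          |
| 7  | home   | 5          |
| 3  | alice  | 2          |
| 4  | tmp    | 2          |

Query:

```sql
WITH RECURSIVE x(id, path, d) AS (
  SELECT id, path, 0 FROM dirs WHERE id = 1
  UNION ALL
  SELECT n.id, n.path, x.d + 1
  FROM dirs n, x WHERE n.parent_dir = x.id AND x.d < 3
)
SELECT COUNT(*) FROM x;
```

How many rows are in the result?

Base: id=1 (build) at d 0.
Iteration 1: rows with parent_dir in {1} -> backup (id 2, d 1).
Iteration 2: rows with parent_dir in {2} -> alice (id 3, d 2), tmp (id 4, d 2), mail (id 6, d 2).
Iteration 3: rows with parent_dir in {3,4,6} -> bob (id 5, d 3), etc (id 10, d 3).
Iteration 4: d < 3 fails for all current rows; recursion stops.
Total rows emitted: 7.

7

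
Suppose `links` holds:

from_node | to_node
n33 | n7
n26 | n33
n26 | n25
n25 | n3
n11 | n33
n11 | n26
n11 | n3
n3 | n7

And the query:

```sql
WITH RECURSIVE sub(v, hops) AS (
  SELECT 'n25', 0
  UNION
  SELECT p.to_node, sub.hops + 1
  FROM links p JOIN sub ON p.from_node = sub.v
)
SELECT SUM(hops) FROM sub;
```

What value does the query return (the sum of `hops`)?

3

Base: (n25, hops=0).
Iteration 1: edges from {n25} -> (n3, hops=1).
Iteration 2: edges from {n3} -> (n7, hops=2).
Iteration 3: no outgoing edges from {n7}; recursion stops.
SUM(hops) = 0 + 1 + 2 = 3.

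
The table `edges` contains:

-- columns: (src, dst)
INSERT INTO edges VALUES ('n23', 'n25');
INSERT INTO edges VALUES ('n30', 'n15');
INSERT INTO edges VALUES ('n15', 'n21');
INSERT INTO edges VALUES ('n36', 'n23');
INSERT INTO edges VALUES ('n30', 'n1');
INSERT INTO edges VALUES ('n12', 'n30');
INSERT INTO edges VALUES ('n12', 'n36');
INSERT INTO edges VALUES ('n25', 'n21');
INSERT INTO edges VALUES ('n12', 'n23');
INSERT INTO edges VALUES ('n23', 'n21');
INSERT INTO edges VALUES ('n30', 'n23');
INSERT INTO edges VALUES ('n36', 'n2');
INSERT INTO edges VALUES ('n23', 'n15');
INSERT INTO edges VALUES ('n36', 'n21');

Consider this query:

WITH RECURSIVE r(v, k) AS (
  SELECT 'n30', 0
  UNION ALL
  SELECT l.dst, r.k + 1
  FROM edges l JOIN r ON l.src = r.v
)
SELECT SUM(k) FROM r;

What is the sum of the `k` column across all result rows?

Base: (n30, k=0).
Iteration 1: edges from {n30} -> (n1, k=1), (n15, k=1), (n23, k=1).
Iteration 2: edges from {n1,n15,n23} -> (n15, k=2), (n21, k=2) x2, (n25, k=2). [UNION ALL keeps all 4 new rows, including repeats]
Iteration 3: edges from {n15,n21,n25} -> (n21, k=3) x2. [UNION ALL keeps all 2 new rows, including repeats]
Iteration 4: no outgoing edges from {n21}; recursion stops.
SUM(k) = 0 + 1 + 1 + 1 + 2 + 2 + 2 + 2 + 3 + 3 = 17.

17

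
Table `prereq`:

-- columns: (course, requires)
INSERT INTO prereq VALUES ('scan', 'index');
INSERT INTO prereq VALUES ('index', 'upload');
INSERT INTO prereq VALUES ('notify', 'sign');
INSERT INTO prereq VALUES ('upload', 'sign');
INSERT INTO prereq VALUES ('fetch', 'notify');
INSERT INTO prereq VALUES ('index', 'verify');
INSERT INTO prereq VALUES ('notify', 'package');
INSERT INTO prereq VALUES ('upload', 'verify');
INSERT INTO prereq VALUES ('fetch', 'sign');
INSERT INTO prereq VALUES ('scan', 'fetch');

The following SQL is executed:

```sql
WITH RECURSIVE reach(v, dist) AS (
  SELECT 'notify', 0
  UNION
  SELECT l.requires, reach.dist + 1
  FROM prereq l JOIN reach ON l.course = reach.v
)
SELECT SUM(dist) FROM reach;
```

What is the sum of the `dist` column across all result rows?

Base: (notify, dist=0).
Iteration 1: edges from {notify} -> (package, dist=1), (sign, dist=1).
Iteration 2: no outgoing edges from {package,sign}; recursion stops.
SUM(dist) = 0 + 1 + 1 = 2.

2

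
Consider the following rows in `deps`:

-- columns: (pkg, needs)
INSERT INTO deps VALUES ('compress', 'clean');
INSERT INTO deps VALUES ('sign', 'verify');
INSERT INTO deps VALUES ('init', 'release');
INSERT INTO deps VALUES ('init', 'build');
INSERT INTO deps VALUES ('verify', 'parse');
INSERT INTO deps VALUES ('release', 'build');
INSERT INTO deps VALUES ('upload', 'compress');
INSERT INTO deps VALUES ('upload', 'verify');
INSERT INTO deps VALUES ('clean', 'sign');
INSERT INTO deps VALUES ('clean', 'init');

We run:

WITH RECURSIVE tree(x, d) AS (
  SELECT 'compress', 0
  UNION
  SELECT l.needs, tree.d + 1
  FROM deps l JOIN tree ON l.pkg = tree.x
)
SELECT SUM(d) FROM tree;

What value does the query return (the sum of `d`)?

22

Base: (compress, d=0).
Iteration 1: edges from {compress} -> (clean, d=1).
Iteration 2: edges from {clean} -> (init, d=2), (sign, d=2).
Iteration 3: edges from {init,sign} -> (build, d=3), (release, d=3), (verify, d=3).
Iteration 4: edges from {build,release,verify} -> (build, d=4), (parse, d=4).
Iteration 5: no outgoing edges from {build,parse}; recursion stops.
SUM(d) = 0 + 1 + 2 + 2 + 3 + 3 + 3 + 4 + 4 = 22.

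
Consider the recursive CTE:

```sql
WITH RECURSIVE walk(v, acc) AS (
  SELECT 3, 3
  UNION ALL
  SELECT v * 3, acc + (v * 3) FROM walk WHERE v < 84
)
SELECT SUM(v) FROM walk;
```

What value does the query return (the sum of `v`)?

363

Base: v=3, acc=3.
Iteration 1: 3 < 84 holds -> v = 3 * 3 = 9, acc = 3 + 9 = 12.
Iteration 2: 9 < 84 holds -> v = 9 * 3 = 27, acc = 12 + 27 = 39.
Iteration 3: 27 < 84 holds -> v = 27 * 3 = 81, acc = 39 + 81 = 120.
Iteration 4: 81 < 84 holds -> v = 81 * 3 = 243, acc = 120 + 243 = 363.
Iteration 5: 243 < 84 fails; recursion stops.
SUM(v) = 3 + 9 + 27 + 81 + 243 = 363.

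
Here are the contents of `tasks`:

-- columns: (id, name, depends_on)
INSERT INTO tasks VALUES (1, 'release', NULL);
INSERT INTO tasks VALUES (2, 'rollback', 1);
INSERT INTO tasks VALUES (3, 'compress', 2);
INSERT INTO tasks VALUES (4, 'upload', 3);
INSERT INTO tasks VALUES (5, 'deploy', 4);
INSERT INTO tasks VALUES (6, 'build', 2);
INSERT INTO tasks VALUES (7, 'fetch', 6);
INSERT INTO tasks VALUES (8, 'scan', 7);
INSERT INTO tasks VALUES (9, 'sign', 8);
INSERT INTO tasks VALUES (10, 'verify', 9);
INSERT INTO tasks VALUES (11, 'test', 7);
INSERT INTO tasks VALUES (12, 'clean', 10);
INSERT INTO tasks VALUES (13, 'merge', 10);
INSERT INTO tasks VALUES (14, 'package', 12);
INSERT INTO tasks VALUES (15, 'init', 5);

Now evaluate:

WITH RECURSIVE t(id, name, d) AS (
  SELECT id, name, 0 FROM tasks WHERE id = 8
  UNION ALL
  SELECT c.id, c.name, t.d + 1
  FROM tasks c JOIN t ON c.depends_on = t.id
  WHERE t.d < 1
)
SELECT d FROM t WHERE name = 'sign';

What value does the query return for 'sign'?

1

Base: id=8 (scan) at d 0.
Iteration 1: rows with depends_on in {8} -> sign (id 9, d 1).
Iteration 2: d < 1 fails for all current rows; recursion stops.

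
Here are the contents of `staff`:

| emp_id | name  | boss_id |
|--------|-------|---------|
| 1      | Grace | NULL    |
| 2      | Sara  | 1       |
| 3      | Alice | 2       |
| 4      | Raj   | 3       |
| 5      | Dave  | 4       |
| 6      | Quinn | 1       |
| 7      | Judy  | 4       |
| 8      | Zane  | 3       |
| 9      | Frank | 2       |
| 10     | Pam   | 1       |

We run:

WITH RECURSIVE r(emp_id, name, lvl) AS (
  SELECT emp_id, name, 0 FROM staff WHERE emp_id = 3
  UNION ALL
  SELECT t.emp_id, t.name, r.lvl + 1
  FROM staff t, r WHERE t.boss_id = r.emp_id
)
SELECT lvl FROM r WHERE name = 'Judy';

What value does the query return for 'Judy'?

2

Base: emp_id=3 (Alice) at lvl 0.
Iteration 1: rows with boss_id in {3} -> Raj (id 4, lvl 1), Zane (id 8, lvl 1).
Iteration 2: rows with boss_id in {4,8} -> Dave (id 5, lvl 2), Judy (id 7, lvl 2).
Iteration 3: no rows with boss_id in {5,7}; recursion stops.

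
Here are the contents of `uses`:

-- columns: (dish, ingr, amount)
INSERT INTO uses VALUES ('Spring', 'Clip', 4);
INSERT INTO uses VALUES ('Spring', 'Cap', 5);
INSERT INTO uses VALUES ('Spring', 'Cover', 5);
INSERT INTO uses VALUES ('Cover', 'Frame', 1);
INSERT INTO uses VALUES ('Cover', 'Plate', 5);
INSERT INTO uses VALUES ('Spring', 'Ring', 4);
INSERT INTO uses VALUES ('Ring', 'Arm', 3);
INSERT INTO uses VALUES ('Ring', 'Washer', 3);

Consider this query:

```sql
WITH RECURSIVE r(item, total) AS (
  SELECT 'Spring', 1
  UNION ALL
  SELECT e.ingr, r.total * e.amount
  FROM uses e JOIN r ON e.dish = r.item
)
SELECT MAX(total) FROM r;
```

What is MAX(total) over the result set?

25

Base: (Spring, total=1).
Iteration 1: components of {Spring} -> Cap = 1*5 = 5, Clip = 1*4 = 4, Cover = 1*5 = 5, Ring = 1*4 = 4.
Iteration 2: components of {Cap,Clip,Cover,Ring} -> Arm = 4*3 = 12, Frame = 5*1 = 5, Plate = 5*5 = 25, Washer = 4*3 = 12.
Iteration 3: no further components; recursion stops.
total values: 1, 4, 5, 5, 4, 5, 25, 12, 12; the maximum is 25.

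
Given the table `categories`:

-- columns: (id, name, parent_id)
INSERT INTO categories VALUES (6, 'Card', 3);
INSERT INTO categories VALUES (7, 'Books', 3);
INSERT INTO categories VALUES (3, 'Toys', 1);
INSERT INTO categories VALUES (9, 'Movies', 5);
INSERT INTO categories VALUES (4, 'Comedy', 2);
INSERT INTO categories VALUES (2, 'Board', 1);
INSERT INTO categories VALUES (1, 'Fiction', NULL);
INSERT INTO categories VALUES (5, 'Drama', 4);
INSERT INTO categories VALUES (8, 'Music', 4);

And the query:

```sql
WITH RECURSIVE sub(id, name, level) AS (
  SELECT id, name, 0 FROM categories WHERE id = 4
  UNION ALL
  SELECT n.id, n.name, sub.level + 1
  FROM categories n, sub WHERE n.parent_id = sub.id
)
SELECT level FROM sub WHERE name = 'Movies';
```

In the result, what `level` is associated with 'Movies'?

Base: id=4 (Comedy) at level 0.
Iteration 1: rows with parent_id in {4} -> Drama (id 5, level 1), Music (id 8, level 1).
Iteration 2: rows with parent_id in {5,8} -> Movies (id 9, level 2).
Iteration 3: no rows with parent_id in {9}; recursion stops.

2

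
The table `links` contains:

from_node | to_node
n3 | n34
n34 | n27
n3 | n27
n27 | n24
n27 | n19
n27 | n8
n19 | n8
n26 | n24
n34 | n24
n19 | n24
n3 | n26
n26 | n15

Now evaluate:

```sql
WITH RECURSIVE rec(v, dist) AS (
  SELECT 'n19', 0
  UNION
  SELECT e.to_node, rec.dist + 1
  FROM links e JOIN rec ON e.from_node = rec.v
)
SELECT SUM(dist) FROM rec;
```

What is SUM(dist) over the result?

Base: (n19, dist=0).
Iteration 1: edges from {n19} -> (n24, dist=1), (n8, dist=1).
Iteration 2: no outgoing edges from {n24,n8}; recursion stops.
SUM(dist) = 0 + 1 + 1 = 2.

2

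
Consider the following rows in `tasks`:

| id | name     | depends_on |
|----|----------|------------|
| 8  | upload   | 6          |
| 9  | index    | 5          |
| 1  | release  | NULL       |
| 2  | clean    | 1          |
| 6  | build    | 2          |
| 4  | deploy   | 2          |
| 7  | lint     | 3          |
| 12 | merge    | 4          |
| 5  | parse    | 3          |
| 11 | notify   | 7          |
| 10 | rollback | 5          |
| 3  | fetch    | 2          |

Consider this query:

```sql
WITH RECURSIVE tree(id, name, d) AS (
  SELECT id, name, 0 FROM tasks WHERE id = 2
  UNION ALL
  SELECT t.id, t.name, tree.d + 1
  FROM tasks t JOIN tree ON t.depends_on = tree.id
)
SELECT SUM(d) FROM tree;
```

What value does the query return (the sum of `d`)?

20

Base: id=2 (clean) at d 0.
Iteration 1: rows with depends_on in {2} -> fetch (id 3, d 1), deploy (id 4, d 1), build (id 6, d 1).
Iteration 2: rows with depends_on in {3,4,6} -> parse (id 5, d 2), lint (id 7, d 2), upload (id 8, d 2), merge (id 12, d 2).
Iteration 3: rows with depends_on in {5,7,8,12} -> index (id 9, d 3), rollback (id 10, d 3), notify (id 11, d 3).
Iteration 4: no rows with depends_on in {9,10,11}; recursion stops.
SUM(d) = 0 + 1 + 1 + 1 + 2 + 2 + 2 + 2 + 3 + 3 + 3 = 20.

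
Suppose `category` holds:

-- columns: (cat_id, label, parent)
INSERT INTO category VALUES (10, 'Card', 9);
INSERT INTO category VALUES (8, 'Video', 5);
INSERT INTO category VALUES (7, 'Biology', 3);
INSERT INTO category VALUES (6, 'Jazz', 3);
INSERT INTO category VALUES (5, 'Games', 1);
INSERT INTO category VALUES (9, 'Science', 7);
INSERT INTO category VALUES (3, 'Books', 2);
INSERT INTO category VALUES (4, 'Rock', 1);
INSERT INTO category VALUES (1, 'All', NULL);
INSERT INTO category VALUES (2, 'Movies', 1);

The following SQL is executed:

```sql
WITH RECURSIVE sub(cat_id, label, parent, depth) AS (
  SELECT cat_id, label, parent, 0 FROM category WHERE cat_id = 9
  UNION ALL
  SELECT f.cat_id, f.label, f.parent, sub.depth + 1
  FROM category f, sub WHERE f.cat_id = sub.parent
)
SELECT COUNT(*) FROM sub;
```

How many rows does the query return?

5

Base: cat_id=9 (Science), parent=7, depth 0.
Iteration 1: join on cat_id=7 -> Biology (id 7, parent=3, depth 1).
Iteration 2: join on cat_id=3 -> Books (id 3, parent=2, depth 2).
Iteration 3: join on cat_id=2 -> Movies (id 2, parent=1, depth 3).
Iteration 4: join on cat_id=1 -> All (id 1, parent=NULL, depth 4).
Iteration 5: parent is NULL; no match; recursion stops.
Total rows emitted: 5.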